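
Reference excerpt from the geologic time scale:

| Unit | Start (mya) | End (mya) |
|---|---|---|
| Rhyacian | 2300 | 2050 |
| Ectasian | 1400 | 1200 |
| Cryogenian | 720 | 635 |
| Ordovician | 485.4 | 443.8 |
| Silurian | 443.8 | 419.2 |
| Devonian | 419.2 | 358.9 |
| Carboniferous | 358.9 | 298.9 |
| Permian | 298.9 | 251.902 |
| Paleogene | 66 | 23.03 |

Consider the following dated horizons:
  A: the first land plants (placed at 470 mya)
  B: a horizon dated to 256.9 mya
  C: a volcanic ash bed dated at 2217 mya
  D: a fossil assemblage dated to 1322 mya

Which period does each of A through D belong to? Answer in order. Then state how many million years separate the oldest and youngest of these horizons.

Match each age against the start–end ranges in the excerpt: A = 470 Ma → Ordovician (485.4–443.8); B = 256.9 Ma → Permian (298.9–251.902); C = 2217 Ma → Rhyacian (2300–2050); D = 1322 Ma → Ectasian (1400–1200).
The largest age is 2217 Ma and the smallest is 256.9 Ma; their difference is 1960.1 Myr.

A — Ordovician; B — Permian; C — Rhyacian; D — Ectasian; span 1960.1 million years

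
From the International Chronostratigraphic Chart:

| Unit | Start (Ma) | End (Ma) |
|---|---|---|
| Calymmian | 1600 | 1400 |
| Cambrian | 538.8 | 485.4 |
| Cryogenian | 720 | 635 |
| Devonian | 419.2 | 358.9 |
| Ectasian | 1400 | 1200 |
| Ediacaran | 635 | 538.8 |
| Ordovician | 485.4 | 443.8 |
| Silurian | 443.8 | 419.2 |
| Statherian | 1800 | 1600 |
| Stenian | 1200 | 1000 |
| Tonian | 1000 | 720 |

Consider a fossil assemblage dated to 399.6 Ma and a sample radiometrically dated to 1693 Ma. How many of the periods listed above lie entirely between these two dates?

9

1693 Ma sits inside the Statherian (1800–1600) and 399.6 Ma inside the Devonian (419.2–358.9); neither of those is wholly between the two dates.
The listed periods lying completely between them are Calymmian, Ectasian, Stenian, Tonian, Cryogenian, Ediacaran, Cambrian, Ordovician, Silurian — 9 in all.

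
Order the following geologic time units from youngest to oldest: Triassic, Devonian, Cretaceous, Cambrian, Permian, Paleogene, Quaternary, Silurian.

Era membership (oldest first within each) — Paleozoic: Cambrian, Silurian, Devonian, Permian; Mesozoic: Triassic, Cretaceous; Cenozoic: Paleogene, Quaternary. Paleozoic precedes Mesozoic, which precedes Cenozoic. Concatenating the groups in that era order and then reversing gives youngest to oldest.

Quaternary, Paleogene, Cretaceous, Triassic, Permian, Devonian, Silurian, Cambrian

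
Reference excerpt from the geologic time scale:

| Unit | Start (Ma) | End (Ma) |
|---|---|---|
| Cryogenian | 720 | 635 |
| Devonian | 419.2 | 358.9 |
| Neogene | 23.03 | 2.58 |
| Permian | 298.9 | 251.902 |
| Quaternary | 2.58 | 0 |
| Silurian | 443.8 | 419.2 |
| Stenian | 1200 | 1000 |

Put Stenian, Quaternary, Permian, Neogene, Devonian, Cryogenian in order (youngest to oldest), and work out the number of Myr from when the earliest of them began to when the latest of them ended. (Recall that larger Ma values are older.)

Quaternary → Neogene → Permian → Devonian → Cryogenian → Stenian; total span 1200 Myr

From the excerpt: Stenian 1200–1000; Quaternary 2.58–0; Permian 298.9–251.902; Neogene 23.03–2.58; Devonian 419.2–358.9; Cryogenian 720–635 (Ma).
Larger Ma is earlier, so the oldest is Stenian and the youngest is Quaternary; youngest to oldest: Quaternary, Neogene, Permian, Devonian, Cryogenian, Stenian.
Oldest start 1200 minus youngest end 0 gives 1200 Myr overall.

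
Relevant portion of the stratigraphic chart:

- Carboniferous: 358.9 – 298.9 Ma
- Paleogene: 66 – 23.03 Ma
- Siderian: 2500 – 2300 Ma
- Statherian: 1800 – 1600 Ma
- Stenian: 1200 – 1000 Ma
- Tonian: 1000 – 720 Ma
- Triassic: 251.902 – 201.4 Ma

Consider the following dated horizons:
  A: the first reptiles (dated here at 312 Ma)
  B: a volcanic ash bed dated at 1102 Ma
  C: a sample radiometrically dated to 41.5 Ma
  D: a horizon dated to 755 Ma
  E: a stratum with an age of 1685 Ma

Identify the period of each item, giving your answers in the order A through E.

Match each age against the start–end ranges in the excerpt: A = 312 Ma → Carboniferous (358.9–298.9); B = 1102 Ma → Stenian (1200–1000); C = 41.5 Ma → Paleogene (66–23.03); D = 755 Ma → Tonian (1000–720); E = 1685 Ma → Statherian (1800–1600).

A — Carboniferous; B — Stenian; C — Paleogene; D — Tonian; E — Statherian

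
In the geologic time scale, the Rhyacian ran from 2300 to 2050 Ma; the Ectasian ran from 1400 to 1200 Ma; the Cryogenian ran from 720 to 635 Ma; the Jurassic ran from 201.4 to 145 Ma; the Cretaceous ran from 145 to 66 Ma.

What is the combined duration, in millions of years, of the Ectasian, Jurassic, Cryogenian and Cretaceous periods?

420.4 million years

Each duration: Ectasian = 200; Jurassic = 56.4; Cryogenian = 85; Cretaceous = 79.
Sum: 200 + 56.4 + 85 + 79 = 420.4 Myr.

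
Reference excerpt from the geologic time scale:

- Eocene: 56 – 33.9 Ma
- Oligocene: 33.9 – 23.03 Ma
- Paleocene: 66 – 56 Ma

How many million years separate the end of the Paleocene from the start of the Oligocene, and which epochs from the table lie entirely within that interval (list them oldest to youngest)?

22.1 million years; Eocene

End of Paleocene = 56 Ma; start of Oligocene = 33.9 Ma.
Gap = 56 − 33.9 = 22.1 Myr.
Epochs wholly inside 56–33.9 Ma: Eocene (56–33.9).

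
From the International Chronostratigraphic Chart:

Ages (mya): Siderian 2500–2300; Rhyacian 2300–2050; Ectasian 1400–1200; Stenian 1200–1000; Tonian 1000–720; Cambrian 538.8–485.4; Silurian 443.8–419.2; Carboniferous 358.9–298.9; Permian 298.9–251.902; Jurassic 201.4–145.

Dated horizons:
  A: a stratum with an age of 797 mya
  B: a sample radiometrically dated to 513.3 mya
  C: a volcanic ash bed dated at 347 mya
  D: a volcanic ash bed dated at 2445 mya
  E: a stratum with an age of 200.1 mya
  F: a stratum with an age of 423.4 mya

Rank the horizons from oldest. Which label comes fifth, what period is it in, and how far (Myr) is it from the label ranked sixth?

C, in the Carboniferous; 146.9 million years to E

Sorted oldest-first by Ma: D (2445), A (797), B (513.3), F (423.4), C (347), E (200.1).
The fifth oldest is C at 347 Ma, which lies in 358.9–298.9 Ma: the Carboniferous.
The sixth oldest is E at 200.1 Ma; separation = |347 − 200.1| = 146.9 Myr.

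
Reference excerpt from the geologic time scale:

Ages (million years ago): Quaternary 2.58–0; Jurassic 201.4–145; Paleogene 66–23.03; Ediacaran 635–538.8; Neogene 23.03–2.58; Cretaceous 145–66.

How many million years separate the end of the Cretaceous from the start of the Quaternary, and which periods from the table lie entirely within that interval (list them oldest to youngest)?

End of Cretaceous = 66 Ma; start of Quaternary = 2.58 Ma.
Gap = 66 − 2.58 = 63.42 Myr.
Periods wholly inside 66–2.58 Ma: Paleogene (66–23.03), Neogene (23.03–2.58).

63.42 million years; Paleogene, Neogene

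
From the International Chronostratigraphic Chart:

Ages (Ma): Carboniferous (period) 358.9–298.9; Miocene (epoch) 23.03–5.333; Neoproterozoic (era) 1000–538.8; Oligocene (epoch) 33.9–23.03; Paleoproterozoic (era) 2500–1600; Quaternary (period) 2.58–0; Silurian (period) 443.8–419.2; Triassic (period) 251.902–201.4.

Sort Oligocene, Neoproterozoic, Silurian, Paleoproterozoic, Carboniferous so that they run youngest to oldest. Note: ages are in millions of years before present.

Oligocene, then Carboniferous, then Silurian, then Neoproterozoic, then Paleoproterozoic

Sorting by start age (ascending Ma, since larger Ma = older): Oligocene began 33.9, Carboniferous began 358.9, Silurian began 443.8, Neoproterozoic began 1000, Paleoproterozoic began 2500.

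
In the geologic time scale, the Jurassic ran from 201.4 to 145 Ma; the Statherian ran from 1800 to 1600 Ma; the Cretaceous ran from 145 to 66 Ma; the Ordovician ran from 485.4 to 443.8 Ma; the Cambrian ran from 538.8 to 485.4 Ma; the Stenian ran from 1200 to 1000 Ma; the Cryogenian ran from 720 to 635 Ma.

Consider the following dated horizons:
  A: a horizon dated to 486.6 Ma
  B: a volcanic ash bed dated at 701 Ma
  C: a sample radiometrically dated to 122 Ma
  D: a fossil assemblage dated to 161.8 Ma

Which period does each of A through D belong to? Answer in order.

A: 486.6 Ma lies in 538.8–485.4 Ma, so Cambrian.
B: 701 Ma lies in 720–635 Ma, so Cryogenian.
C: 122 Ma lies in 145–66 Ma, so Cretaceous.
D: 161.8 Ma lies in 201.4–145 Ma, so Jurassic.

A — Cambrian; B — Cryogenian; C — Cretaceous; D — Jurassic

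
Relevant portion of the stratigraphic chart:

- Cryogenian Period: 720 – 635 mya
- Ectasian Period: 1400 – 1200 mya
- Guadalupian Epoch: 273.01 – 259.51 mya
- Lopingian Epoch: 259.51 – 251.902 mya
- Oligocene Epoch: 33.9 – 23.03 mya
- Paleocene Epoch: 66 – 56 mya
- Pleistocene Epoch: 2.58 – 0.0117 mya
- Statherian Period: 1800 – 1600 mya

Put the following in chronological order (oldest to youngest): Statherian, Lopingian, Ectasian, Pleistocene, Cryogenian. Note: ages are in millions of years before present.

Statherian, then Ectasian, then Cryogenian, then Lopingian, then Pleistocene

Read off each span (Ma): Statherian 1800–1600; Lopingian 259.51–251.902; Ectasian 1400–1200; Pleistocene 2.58–0.0117; Cryogenian 720–635.
Larger Ma is older, so oldest→youngest is Statherian, Ectasian, Cryogenian, Lopingian, Pleistocene.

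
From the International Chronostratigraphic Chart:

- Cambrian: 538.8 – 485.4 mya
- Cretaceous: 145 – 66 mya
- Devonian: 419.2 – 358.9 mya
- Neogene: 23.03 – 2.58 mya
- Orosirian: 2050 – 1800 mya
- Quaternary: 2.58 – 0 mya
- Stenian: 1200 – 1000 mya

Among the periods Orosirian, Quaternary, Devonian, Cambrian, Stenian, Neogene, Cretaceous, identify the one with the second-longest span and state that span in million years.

Stenian, 200 million years

Durations: Orosirian 250; Quaternary 2.58; Devonian 60.3; Cambrian 53.4; Stenian 200; Neogene 20.45; Cretaceous 79 Myr.
Sorted longest-first: Orosirian (250), Stenian (200), Cretaceous (79), Devonian (60.3), Cambrian (53.4), Neogene (20.45), Quaternary (2.58).
The second longest is Stenian at 200 Myr.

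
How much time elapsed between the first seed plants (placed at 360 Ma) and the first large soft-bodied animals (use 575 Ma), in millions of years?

215 million years

575 − 360 = 215 million years.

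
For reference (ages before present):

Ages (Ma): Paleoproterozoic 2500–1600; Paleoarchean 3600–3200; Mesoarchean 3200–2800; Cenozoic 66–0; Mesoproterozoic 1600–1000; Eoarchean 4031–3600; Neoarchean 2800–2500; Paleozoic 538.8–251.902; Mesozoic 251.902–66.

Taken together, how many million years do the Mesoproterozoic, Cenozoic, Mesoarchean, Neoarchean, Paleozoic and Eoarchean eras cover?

2083.898 million years

Each duration: Mesoproterozoic = 600; Cenozoic = 66; Mesoarchean = 400; Neoarchean = 300; Paleozoic = 286.898; Eoarchean = 431.
Sum: 600 + 66 + 400 + 300 + 286.898 + 431 = 2083.898 Myr.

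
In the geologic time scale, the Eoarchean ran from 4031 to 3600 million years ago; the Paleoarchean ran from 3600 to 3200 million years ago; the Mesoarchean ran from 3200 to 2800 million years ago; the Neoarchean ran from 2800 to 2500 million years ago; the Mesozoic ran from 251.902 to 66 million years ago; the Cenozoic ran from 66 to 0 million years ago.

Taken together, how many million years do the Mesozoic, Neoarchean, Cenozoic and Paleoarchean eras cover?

Duration is start − end for each: (251.902 − 66) + (2800 − 2500) + (66 − 0) + (3600 − 3200).
That is 185.902 + 300 + 66 + 400, which totals 951.902 million years.

951.902 million years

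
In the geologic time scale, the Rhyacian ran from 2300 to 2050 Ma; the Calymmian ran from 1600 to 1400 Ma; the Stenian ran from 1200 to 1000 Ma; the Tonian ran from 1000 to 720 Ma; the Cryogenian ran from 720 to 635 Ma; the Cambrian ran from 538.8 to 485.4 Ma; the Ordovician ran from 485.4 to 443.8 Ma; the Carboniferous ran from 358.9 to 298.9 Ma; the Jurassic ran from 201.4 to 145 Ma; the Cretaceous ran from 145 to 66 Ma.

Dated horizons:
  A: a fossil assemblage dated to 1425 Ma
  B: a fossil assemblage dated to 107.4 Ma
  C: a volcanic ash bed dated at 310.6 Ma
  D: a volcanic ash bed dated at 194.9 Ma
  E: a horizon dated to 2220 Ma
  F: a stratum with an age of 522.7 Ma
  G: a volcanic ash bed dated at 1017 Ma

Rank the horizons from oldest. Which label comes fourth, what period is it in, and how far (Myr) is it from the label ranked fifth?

F, in the Cambrian; 212.1 million years to C

Sorted oldest-first by Ma: E (2220), A (1425), G (1017), F (522.7), C (310.6), D (194.9), B (107.4).
The fourth oldest is F at 522.7 Ma, which lies in 538.8–485.4 Ma: the Cambrian.
The fifth oldest is C at 310.6 Ma; separation = |522.7 − 310.6| = 212.1 Myr.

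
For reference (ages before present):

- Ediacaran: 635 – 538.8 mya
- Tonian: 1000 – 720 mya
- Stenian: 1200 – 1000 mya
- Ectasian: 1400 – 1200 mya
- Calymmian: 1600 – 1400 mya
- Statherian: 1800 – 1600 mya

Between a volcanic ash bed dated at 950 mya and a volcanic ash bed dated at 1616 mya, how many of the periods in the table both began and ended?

3

The older date is 1616 Ma and the younger is 950 Ma.
Periods with start < 1616 and end > 950 Ma: Calymmian (1600–1400), Ectasian (1400–1200), Stenian (1200–1000).
That is 3 complete periods.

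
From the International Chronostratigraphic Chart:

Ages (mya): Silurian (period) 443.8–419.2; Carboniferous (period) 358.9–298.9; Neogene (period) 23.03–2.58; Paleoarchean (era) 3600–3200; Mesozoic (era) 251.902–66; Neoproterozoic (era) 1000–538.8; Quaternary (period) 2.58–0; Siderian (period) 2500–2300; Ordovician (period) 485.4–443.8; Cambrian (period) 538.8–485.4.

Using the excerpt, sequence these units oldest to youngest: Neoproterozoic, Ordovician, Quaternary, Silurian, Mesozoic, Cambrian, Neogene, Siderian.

Siderian, then Neoproterozoic, then Cambrian, then Ordovician, then Silurian, then Mesozoic, then Neogene, then Quaternary

Sorting by start age (descending Ma, since larger Ma = older): Siderian start 2500, Neoproterozoic start 1000, Cambrian start 538.8, Ordovician start 485.4, Silurian start 443.8, Mesozoic start 251.902, Neogene start 23.03, Quaternary start 2.58.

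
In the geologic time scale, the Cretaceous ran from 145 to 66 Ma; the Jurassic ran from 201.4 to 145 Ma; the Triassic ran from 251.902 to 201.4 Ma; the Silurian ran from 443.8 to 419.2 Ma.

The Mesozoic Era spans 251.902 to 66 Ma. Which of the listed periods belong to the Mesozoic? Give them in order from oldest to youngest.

Periods with both bounds inside 251.902–66 Ma: Triassic (251.902–201.4), Jurassic (201.4–145), Cretaceous (145–66).

Triassic, Jurassic, Cretaceous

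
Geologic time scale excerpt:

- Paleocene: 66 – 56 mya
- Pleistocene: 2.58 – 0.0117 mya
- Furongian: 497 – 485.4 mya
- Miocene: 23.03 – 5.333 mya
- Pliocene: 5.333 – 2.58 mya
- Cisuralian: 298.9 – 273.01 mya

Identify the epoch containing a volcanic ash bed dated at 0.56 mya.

Pleistocene

0.56 Ma lies between 2.58 and 0.0117 Ma, so it falls in the Pleistocene.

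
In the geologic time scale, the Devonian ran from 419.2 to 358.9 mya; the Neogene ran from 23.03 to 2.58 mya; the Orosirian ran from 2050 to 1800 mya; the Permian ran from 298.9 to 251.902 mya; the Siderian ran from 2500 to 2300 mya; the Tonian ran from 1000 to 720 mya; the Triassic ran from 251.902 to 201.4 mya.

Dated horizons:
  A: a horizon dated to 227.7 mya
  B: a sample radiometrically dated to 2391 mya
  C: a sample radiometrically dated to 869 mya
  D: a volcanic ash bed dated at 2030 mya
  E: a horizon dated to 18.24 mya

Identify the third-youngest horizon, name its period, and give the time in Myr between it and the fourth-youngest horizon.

Sorted youngest-first by Ma: E (18.24), A (227.7), C (869), D (2030), B (2391).
The third youngest is C at 869 Ma, which lies in 1000–720 Ma: the Tonian.
The fourth youngest is D at 2030 Ma; separation = |869 − 2030| = 1161 Myr.

C, in the Tonian; 1161 million years to D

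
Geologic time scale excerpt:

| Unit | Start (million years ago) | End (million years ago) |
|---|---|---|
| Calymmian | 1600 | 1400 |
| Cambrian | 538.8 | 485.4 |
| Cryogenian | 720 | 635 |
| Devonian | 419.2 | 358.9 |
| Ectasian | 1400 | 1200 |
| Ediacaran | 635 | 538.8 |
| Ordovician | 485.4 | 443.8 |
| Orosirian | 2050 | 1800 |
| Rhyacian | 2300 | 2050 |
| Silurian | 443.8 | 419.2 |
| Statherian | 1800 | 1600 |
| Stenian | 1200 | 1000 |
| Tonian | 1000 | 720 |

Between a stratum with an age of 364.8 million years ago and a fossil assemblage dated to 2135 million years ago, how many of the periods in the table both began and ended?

11

The older date is 2135 Ma and the younger is 364.8 Ma.
Periods with start < 2135 and end > 364.8 Ma: Orosirian (2050–1800), Statherian (1800–1600), Calymmian (1600–1400), Ectasian (1400–1200), Stenian (1200–1000), Tonian (1000–720), Cryogenian (720–635), Ediacaran (635–538.8), Cambrian (538.8–485.4), Ordovician (485.4–443.8), Silurian (443.8–419.2).
That is 11 complete periods.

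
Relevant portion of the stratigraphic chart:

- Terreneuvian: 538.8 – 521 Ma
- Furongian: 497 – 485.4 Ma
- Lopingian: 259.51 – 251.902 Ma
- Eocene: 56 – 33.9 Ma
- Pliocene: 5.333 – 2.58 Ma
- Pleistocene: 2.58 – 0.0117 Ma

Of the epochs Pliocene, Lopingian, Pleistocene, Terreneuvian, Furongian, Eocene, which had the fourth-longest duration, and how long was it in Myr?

Lopingian, 7.608 million years

Start − end for each: Pliocene 5.333 − 2.58 = 2.753; Lopingian 259.51 − 251.902 = 7.608; Pleistocene 2.58 − 0.0117 = 2.5683; Terreneuvian 538.8 − 521 = 17.8; Furongian 497 − 485.4 = 11.6; Eocene 56 − 33.9 = 22.1.
Ranking these from longest: Eocene > Terreneuvian > Furongian > Lopingian > Pliocene > Pleistocene.
Position 4 in that ranking is Lopingian, which lasted 7.608 Myr.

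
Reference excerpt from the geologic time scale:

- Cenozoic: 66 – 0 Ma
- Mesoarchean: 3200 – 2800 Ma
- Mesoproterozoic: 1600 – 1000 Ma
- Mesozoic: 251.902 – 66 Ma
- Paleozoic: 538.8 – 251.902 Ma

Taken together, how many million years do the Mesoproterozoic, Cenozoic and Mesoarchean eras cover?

1066 million years

Each duration: Mesoproterozoic = 600; Cenozoic = 66; Mesoarchean = 400.
Sum: 600 + 66 + 400 = 1066 Myr.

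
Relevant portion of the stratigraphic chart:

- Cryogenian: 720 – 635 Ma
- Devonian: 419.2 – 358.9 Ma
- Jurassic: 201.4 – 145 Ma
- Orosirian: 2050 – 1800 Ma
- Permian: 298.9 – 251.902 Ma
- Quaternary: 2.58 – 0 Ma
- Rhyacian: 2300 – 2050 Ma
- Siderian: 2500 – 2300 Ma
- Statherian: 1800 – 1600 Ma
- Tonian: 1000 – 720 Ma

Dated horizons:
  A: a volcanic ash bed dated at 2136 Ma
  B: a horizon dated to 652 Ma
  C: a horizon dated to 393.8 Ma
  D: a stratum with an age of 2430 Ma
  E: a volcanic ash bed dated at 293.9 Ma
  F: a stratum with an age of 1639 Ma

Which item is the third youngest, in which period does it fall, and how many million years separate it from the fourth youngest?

B, in the Cryogenian; 987 million years to F

Sorted youngest-first by Ma: E (293.9), C (393.8), B (652), F (1639), A (2136), D (2430).
The third youngest is B at 652 Ma, which lies in 720–635 Ma: the Cryogenian.
The fourth youngest is F at 1639 Ma; separation = |652 − 1639| = 987 Myr.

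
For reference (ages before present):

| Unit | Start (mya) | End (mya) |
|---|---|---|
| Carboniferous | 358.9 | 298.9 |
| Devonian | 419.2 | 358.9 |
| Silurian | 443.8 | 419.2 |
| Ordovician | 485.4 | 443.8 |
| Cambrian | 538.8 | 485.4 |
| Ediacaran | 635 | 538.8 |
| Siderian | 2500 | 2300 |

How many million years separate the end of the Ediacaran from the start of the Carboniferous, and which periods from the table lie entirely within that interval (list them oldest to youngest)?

179.9 million years; Cambrian, Ordovician, Silurian, Devonian

The Ediacaran closes at 538.8 Ma and the Carboniferous opens at 358.9 Ma, so the interval is 538.8 − 358.9 = 179.9 Myr.
A period fits inside if it starts at or after 538.8 Ma and ends at or before 358.9 Ma; oldest first that gives Cambrian, Ordovician, Silurian, Devonian.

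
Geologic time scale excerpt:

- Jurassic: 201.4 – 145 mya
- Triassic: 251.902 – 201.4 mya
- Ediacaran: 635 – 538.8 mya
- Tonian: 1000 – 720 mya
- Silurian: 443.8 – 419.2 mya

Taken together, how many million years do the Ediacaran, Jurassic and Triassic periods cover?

Each duration: Ediacaran = 96.2; Jurassic = 56.4; Triassic = 50.502.
Sum: 96.2 + 56.4 + 50.502 = 203.102 Myr.

203.102 million years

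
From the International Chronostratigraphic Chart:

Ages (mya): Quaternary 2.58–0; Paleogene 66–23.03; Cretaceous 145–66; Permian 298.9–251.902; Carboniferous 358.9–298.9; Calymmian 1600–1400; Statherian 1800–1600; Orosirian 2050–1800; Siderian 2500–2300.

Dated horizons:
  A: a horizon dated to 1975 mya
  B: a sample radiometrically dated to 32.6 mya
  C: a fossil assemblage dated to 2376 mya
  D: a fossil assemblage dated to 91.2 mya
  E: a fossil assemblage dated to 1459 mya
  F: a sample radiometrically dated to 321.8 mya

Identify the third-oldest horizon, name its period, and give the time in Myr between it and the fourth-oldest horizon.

Sorted oldest-first by Ma: C (2376), A (1975), E (1459), F (321.8), D (91.2), B (32.6).
The third oldest is E at 1459 Ma, which lies in 1600–1400 Ma: the Calymmian.
The fourth oldest is F at 321.8 Ma; separation = |1459 − 321.8| = 1137.2 Myr.

E, in the Calymmian; 1137.2 million years to F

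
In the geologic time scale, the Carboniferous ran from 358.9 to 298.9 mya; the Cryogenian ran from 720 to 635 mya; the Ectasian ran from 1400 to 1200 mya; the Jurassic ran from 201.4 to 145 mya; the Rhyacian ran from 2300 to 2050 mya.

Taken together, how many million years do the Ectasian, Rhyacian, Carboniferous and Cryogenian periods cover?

595 million years

Duration is start − end for each: (1400 − 1200) + (2300 − 2050) + (358.9 − 298.9) + (720 − 635).
That is 200 + 250 + 60 + 85, which totals 595 million years.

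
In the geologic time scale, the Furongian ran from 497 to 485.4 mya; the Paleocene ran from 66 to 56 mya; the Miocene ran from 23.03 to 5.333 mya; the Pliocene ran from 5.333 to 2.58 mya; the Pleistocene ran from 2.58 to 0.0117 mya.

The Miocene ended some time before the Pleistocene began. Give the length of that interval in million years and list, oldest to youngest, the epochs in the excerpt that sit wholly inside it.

The Miocene closes at 5.333 Ma and the Pleistocene opens at 2.58 Ma, so the interval is 5.333 − 2.58 = 2.753 Myr.
An epoch fits inside if it starts at or after 5.333 Ma and ends at or before 2.58 Ma; oldest first that gives Pliocene.

2.753 million years; Pliocene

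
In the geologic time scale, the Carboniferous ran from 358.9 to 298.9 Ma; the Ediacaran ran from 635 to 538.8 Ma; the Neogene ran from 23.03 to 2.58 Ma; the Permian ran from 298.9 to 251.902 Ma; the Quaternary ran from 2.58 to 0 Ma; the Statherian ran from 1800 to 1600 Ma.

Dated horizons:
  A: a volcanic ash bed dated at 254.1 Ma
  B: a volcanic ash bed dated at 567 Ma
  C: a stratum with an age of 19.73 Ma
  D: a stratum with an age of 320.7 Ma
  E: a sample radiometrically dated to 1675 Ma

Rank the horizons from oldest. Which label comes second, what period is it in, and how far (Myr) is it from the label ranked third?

Sorted oldest-first by Ma: E (1675), B (567), D (320.7), A (254.1), C (19.73).
The second oldest is B at 567 Ma, which lies in 635–538.8 Ma: the Ediacaran.
The third oldest is D at 320.7 Ma; separation = |567 − 320.7| = 246.3 Myr.

B, in the Ediacaran; 246.3 million years to D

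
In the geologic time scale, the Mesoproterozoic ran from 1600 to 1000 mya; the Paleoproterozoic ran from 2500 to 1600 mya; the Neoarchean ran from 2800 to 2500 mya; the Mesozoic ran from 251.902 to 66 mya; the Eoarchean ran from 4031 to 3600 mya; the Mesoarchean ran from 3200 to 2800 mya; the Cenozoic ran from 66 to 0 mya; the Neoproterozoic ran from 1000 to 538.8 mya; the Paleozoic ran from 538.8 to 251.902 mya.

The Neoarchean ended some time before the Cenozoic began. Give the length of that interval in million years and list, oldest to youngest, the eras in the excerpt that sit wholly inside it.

The Neoarchean closes at 2500 Ma and the Cenozoic opens at 66 Ma, so the interval is 2500 − 66 = 2434 Myr.
An era fits inside if it starts at or after 2500 Ma and ends at or before 66 Ma; oldest first that gives Paleoproterozoic, Mesoproterozoic, Neoproterozoic, Paleozoic, Mesozoic.

2434 million years; Paleoproterozoic, Mesoproterozoic, Neoproterozoic, Paleozoic, Mesozoic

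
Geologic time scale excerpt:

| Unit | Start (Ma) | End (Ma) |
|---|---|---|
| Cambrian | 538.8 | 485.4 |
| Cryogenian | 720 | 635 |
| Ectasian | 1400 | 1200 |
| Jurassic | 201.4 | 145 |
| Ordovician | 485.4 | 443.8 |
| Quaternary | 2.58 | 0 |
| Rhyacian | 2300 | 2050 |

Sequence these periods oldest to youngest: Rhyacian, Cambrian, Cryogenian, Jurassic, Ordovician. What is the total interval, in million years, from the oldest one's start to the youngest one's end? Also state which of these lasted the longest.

Rhyacian, Cryogenian, Cambrian, Ordovician, Jurassic; total span 2155 Myr; longest is Rhyacian

Start ages (Ma): Rhyacian 2300, Cryogenian 720, Cambrian 538.8, Ordovician 485.4, Jurassic 201.4.
Ordered oldest to youngest: Rhyacian, Cryogenian, Cambrian, Ordovician, Jurassic.
Span = 2300 − 145 = 2155 Myr.
Durations: Jurassic 56.4, Rhyacian 250, Cryogenian 85, Cambrian 53.4, Ordovician 41.6 → longest is Rhyacian (250 Myr).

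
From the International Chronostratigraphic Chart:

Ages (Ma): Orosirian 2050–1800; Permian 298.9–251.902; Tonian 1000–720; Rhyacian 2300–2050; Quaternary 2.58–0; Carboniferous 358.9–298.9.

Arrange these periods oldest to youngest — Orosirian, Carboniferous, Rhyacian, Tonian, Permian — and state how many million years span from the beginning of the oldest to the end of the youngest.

Start ages (Ma): Rhyacian 2300, Orosirian 2050, Tonian 1000, Carboniferous 358.9, Permian 298.9.
Ordered oldest to youngest: Rhyacian, Orosirian, Tonian, Carboniferous, Permian.
Span = 2300 − 251.902 = 2048.098 Myr.

Rhyacian, Orosirian, Tonian, Carboniferous, Permian; total span 2048.098 Myr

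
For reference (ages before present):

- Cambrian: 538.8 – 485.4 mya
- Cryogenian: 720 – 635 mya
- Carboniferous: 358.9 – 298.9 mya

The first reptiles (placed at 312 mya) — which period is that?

312 Ma lies between 358.9 and 298.9 Ma, so it falls in the Carboniferous.

Carboniferous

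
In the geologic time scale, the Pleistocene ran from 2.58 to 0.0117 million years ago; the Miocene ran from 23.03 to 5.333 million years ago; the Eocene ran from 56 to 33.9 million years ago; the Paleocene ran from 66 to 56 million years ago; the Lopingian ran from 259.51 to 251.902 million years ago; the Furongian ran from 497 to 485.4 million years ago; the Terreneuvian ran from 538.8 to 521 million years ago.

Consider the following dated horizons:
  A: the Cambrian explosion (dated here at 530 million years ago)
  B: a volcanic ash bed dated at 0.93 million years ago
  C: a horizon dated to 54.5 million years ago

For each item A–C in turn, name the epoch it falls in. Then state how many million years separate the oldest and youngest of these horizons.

A — Terreneuvian; B — Pleistocene; C — Eocene; span 529.07 million years

A: 530 Ma lies in 538.8–521 Ma, so Terreneuvian.
B: 0.93 Ma lies in 2.58–0.0117 Ma, so Pleistocene.
C: 54.5 Ma lies in 56–33.9 Ma, so Eocene.
Oldest = 530 Ma, youngest = 0.93 Ma → span 529.07 Myr.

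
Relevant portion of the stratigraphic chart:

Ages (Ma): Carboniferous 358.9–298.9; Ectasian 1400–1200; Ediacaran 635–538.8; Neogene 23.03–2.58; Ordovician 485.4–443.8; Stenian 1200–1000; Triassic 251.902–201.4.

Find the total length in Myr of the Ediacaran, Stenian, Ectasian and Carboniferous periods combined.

Duration is start − end for each: (635 − 538.8) + (1200 − 1000) + (1400 − 1200) + (358.9 − 298.9).
That is 96.2 + 200 + 200 + 60, which totals 556.2 million years.

556.2 million years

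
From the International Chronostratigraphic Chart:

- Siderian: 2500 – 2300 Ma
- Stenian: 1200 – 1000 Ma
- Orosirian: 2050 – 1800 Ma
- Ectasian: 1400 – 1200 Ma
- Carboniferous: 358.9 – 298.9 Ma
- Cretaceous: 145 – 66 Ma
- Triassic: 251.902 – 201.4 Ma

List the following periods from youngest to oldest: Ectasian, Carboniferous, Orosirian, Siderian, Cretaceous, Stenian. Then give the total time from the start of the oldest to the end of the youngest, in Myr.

From the excerpt: Ectasian 1400–1200; Carboniferous 358.9–298.9; Orosirian 2050–1800; Siderian 2500–2300; Cretaceous 145–66; Stenian 1200–1000 (Ma).
Larger Ma is earlier, so the oldest is Siderian and the youngest is Cretaceous; youngest to oldest: Cretaceous, Carboniferous, Stenian, Ectasian, Orosirian, Siderian.
Oldest start 2500 minus youngest end 66 gives 2434 Myr overall.

Cretaceous, Carboniferous, Stenian, Ectasian, Orosirian, Siderian; total span 2434 Myr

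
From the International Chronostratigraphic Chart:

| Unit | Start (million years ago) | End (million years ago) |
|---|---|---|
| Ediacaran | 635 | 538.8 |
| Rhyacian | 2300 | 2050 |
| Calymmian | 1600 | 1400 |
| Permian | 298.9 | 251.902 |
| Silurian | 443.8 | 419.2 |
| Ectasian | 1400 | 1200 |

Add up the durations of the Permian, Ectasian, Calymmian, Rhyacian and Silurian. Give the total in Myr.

721.598 million years

Each duration: Permian = 46.998; Ectasian = 200; Calymmian = 200; Rhyacian = 250; Silurian = 24.6.
Sum: 46.998 + 200 + 200 + 250 + 24.6 = 721.598 Myr.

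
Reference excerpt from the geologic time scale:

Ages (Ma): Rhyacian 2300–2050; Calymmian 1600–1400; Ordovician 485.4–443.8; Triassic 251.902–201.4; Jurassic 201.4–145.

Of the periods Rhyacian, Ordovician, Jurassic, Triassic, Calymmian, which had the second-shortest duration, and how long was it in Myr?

Start − end for each: Rhyacian 2300 − 2050 = 250; Ordovician 485.4 − 443.8 = 41.6; Jurassic 201.4 − 145 = 56.4; Triassic 251.902 − 201.4 = 50.502; Calymmian 1600 − 1400 = 200.
Ranking these from shortest: Ordovician < Triassic < Jurassic < Calymmian < Rhyacian.
Position 2 in that ranking is Triassic, which lasted 50.502 Myr.

Triassic, 50.502 million years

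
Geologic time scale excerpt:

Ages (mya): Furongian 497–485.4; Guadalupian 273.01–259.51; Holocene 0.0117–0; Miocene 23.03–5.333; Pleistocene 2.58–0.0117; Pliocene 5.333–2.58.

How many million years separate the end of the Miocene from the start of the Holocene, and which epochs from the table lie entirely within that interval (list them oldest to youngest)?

5.3213 million years; Pliocene, Pleistocene

End of Miocene = 5.333 Ma; start of Holocene = 0.0117 Ma.
Gap = 5.333 − 0.0117 = 5.3213 Myr.
Epochs wholly inside 5.333–0.0117 Ma: Pliocene (5.333–2.58), Pleistocene (2.58–0.0117).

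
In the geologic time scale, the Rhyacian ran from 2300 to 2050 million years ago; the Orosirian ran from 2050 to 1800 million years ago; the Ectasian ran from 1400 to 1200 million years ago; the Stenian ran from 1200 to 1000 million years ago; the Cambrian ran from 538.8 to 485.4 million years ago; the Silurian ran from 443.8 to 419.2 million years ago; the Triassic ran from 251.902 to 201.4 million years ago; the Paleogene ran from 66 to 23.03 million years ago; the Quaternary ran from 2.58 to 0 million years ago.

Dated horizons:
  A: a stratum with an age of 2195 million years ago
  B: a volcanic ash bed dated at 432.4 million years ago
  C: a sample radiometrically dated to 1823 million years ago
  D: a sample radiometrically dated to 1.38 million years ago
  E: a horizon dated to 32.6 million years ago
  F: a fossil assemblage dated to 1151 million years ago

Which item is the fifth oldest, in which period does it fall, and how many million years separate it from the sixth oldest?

Sorted oldest-first by Ma: A (2195), C (1823), F (1151), B (432.4), E (32.6), D (1.38).
The fifth oldest is E at 32.6 Ma, which lies in 66–23.03 Ma: the Paleogene.
The sixth oldest is D at 1.38 Ma; separation = |32.6 − 1.38| = 31.22 Myr.

E, in the Paleogene; 31.22 million years to D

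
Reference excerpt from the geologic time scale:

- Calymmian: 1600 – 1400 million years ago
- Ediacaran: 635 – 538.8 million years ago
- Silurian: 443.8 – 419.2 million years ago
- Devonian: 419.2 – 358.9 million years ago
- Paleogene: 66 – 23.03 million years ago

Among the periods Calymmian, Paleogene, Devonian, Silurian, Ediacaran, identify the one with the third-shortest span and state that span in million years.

Start − end for each: Calymmian 1600 − 1400 = 200; Paleogene 66 − 23.03 = 42.97; Devonian 419.2 − 358.9 = 60.3; Silurian 443.8 − 419.2 = 24.6; Ediacaran 635 − 538.8 = 96.2.
Ranking these from shortest: Silurian < Paleogene < Devonian < Ediacaran < Calymmian.
Position 3 in that ranking is Devonian, which lasted 60.3 Myr.

Devonian, 60.3 million years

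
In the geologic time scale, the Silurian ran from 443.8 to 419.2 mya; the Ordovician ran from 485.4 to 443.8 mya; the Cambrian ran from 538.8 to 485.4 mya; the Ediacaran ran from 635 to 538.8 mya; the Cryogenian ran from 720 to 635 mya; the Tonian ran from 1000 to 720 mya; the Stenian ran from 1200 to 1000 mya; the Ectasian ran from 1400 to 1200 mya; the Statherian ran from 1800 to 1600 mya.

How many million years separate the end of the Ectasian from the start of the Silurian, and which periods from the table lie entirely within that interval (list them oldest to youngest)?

756.2 million years; Stenian, Tonian, Cryogenian, Ediacaran, Cambrian, Ordovician

End of Ectasian = 1200 Ma; start of Silurian = 443.8 Ma.
Gap = 1200 − 443.8 = 756.2 Myr.
Periods wholly inside 1200–443.8 Ma: Stenian (1200–1000), Tonian (1000–720), Cryogenian (720–635), Ediacaran (635–538.8), Cambrian (538.8–485.4), Ordovician (485.4–443.8).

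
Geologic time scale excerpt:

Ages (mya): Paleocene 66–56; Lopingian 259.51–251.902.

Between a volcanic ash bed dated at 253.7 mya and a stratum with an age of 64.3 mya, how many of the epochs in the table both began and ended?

0

Checking each listed span, none has both start < 253.7 Ma and end > 64.3 Ma — every epoch straddles one of the two dates or lies outside them — so the count is 0.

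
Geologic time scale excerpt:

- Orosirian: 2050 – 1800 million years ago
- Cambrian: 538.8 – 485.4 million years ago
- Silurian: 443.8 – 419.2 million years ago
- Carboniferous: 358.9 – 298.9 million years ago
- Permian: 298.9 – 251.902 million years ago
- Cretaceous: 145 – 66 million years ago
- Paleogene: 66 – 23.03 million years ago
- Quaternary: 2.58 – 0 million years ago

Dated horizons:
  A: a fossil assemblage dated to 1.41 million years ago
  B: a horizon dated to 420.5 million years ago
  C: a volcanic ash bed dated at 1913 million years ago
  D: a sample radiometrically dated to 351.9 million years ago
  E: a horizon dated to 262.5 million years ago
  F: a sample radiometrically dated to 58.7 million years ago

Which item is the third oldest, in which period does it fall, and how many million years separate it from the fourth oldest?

D, in the Carboniferous; 89.4 million years to E

Larger Ma means older, so oldest first: C 1913 > B 420.5 > D 351.9 > E 262.5 > F 58.7 > A 1.41.
Counting 3 along gives D (351.9 Ma); the excerpt puts that inside the Carboniferous, 358.9–298.9 Ma.
Next in line is E (262.5 Ma), and 351.9 − 262.5 = 89.4 Myr.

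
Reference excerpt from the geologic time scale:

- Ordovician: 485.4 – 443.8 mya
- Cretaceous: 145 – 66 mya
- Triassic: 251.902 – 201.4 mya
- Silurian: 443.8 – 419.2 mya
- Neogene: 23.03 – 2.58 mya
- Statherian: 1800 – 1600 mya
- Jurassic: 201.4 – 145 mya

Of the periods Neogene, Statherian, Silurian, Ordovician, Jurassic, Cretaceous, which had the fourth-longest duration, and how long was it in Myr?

Start − end for each: Neogene 23.03 − 2.58 = 20.45; Statherian 1800 − 1600 = 200; Silurian 443.8 − 419.2 = 24.6; Ordovician 485.4 − 443.8 = 41.6; Jurassic 201.4 − 145 = 56.4; Cretaceous 145 − 66 = 79.
Ranking these from longest: Statherian > Cretaceous > Jurassic > Ordovician > Silurian > Neogene.
Position 4 in that ranking is Ordovician, which lasted 41.6 Myr.

Ordovician, 41.6 million years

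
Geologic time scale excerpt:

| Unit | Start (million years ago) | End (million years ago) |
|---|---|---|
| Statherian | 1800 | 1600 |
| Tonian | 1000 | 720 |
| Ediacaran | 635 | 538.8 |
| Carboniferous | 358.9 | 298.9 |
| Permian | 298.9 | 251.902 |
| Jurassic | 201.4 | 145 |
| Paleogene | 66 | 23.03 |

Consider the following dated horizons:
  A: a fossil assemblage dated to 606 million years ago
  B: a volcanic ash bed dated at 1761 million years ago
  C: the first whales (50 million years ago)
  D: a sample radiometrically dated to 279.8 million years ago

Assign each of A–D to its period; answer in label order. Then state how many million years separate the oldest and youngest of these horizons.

A — Ediacaran; B — Statherian; C — Paleogene; D — Permian; span 1711 million years

A: 606 Ma lies in 635–538.8 Ma, so Ediacaran.
B: 1761 Ma lies in 1800–1600 Ma, so Statherian.
C: 50 Ma lies in 66–23.03 Ma, so Paleogene.
D: 279.8 Ma lies in 298.9–251.902 Ma, so Permian.
Oldest = 1761 Ma, youngest = 50 Ma → span 1711 Myr.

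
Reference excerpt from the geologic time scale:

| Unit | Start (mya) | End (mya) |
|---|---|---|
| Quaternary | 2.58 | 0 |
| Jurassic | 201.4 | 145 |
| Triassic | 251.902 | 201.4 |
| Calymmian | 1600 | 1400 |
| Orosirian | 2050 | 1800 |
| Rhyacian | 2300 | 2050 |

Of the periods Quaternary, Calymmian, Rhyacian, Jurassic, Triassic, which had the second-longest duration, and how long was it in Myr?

Calymmian, 200 million years

Durations: Quaternary 2.58; Calymmian 200; Rhyacian 250; Jurassic 56.4; Triassic 50.502 Myr.
Sorted longest-first: Rhyacian (250), Calymmian (200), Jurassic (56.4), Triassic (50.502), Quaternary (2.58).
The second longest is Calymmian at 200 Myr.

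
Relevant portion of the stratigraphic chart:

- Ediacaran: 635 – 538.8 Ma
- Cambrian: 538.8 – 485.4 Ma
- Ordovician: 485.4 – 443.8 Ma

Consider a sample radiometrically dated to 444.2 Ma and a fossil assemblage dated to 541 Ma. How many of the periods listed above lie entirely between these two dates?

The older date is 541 Ma and the younger is 444.2 Ma.
Periods with start < 541 and end > 444.2 Ma: Cambrian (538.8–485.4).
That is 1 complete period.

1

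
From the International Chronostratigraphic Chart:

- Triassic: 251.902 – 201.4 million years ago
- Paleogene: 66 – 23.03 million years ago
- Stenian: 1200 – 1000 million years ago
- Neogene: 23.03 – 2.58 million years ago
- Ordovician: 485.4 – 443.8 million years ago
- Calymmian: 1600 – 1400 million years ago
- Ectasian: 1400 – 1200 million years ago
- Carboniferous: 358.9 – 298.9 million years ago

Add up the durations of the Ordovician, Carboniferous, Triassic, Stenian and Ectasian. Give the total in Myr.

Each duration: Ordovician = 41.6; Carboniferous = 60; Triassic = 50.502; Stenian = 200; Ectasian = 200.
Sum: 41.6 + 60 + 50.502 + 200 + 200 = 552.102 Myr.

552.102 million years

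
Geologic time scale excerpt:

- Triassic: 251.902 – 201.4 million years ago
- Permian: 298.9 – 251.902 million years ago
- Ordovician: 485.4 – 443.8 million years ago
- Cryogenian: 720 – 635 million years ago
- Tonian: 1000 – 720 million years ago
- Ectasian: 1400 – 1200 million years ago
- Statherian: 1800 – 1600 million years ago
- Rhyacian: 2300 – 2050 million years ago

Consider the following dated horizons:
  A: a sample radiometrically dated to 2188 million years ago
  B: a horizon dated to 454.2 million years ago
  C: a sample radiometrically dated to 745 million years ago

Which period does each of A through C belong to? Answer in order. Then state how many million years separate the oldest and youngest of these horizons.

Match each age against the start–end ranges in the excerpt: A = 2188 Ma → Rhyacian (2300–2050); B = 454.2 Ma → Ordovician (485.4–443.8); C = 745 Ma → Tonian (1000–720).
The largest age is 2188 Ma and the smallest is 454.2 Ma; their difference is 1733.8 Myr.

A — Rhyacian; B — Ordovician; C — Tonian; span 1733.8 million years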